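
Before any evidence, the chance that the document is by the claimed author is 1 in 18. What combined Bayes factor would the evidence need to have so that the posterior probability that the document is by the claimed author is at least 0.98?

Prior odds = (1/18)/(17/18) = 1/17.
Target odds = 0.98/0.02 = 49.
Required Bayes factor = 49 ÷ (1/17) = 833.

833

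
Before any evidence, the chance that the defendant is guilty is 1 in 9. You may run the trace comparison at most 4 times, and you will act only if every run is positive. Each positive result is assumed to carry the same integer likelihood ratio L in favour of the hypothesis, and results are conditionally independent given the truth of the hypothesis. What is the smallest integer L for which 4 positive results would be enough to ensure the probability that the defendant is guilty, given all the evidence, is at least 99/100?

6

Prior odds = (1/9)/(8/9) = 0.125.
Target odds = 0.99/0.01 = 99.
Need L⁴ ≥ 99 ÷ 0.125 = 792.
5⁴ = 625 < 792 ≤ 1296 = 6⁴, so L = 6.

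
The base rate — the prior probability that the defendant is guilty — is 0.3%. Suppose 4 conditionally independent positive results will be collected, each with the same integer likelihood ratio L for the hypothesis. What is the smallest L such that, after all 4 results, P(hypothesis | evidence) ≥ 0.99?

14

Prior odds = 0.003/0.997 = 3/997.
Target odds = 0.99/0.01 = 99.
Need L⁴ ≥ 99 ÷ (3/997) = 32901.
13⁴ = 28561 < 32901 ≤ 38416 = 14⁴, so L = 14.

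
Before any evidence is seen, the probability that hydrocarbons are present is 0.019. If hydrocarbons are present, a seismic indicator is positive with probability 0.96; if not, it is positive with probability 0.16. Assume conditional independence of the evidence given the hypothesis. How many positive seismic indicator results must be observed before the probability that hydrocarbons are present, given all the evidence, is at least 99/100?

5

Prior odds: 0.019 ÷ 0.981 = 19/981.
Likelihood ratio of a positive = 0.96/0.16 = 6.
Target odds: 0.99 ÷ 0.01 = 99.
Require 6ⁿ ≥ 99 ÷ (19/981) = 97119/19.
6⁴ = 1296 falls short of 97119/19 but 6⁵ = 7776 reaches it, so n = 5.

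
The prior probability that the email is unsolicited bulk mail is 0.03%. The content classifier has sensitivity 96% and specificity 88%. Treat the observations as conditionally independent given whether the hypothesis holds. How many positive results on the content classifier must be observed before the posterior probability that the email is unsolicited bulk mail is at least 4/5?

5

Prior odds: 0.0003 ÷ 0.9997 = 3/9997.
False-positive rate = 1 − 0.88 = 0.12; likelihood ratio of a positive = 0.96/0.12 = 8.
Target posterior odds = 0.8/0.2 = 4.
Need (3/9997) × 8ⁿ ≥ 4, i.e. 8ⁿ ≥ 39988/3.
8⁴ = 4096 falls short of 39988/3 but 8⁵ = 32768 reaches it, so n = 5.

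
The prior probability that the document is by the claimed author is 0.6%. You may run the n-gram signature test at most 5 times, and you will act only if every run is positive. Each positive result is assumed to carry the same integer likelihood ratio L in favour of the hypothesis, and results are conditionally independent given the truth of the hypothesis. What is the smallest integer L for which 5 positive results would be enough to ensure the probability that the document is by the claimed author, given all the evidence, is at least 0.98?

7

Prior odds = 0.006/0.994 = 3/497.
Target odds = 0.98/0.02 = 49.
Need L⁵ ≥ 49 ÷ (3/497) = 24353/3.
6⁵ = 7776 < 24353/3 ≤ 16807 = 7⁵, so L = 7.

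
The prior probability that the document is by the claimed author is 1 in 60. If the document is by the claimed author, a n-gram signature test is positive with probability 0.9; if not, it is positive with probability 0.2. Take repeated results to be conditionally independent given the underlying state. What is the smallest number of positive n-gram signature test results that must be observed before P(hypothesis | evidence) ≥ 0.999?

Prior odds = (1/60)/(59/60) = 1/59.
Likelihood ratio of a positive = 0.9/0.2 = 4.5.
Target posterior odds = 0.999/0.001 = 999.
Require 4.5ⁿ ≥ 999 ÷ (1/59) = 58941.
4.5⁷ = 4782969/128 falls short of 58941 but 4.5⁸ = 43046721/256 reaches it, so n = 8.

8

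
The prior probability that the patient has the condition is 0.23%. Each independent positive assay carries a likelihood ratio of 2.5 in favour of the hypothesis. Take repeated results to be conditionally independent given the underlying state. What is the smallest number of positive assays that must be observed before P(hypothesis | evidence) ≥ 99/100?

Prior odds: 0.0023 ÷ 0.9977 = 23/9977.
Likelihood ratio per positive assay = 2.5.
Target posterior odds = 0.99/0.01 = 99.
Need (23/9977) × 2.5ⁿ ≥ 99, i.e. 2.5ⁿ ≥ 987723/23.
2.5¹¹ = 48828125/2048 falls short of 987723/23 but 2.5¹² = 244140625/4096 reaches it, so n = 12.

12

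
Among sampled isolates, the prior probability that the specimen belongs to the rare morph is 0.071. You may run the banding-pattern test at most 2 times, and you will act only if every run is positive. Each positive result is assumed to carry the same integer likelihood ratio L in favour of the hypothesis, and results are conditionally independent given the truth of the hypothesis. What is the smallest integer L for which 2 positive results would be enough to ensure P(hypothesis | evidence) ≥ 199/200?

52

Prior odds = 0.071/0.929 = 71/929.
Target odds = 0.995/0.005 = 199.
Need L² ≥ 199 ÷ (71/929) = 184871/71.
51² = 2601 < 184871/71 ≤ 2704 = 52², so L = 52.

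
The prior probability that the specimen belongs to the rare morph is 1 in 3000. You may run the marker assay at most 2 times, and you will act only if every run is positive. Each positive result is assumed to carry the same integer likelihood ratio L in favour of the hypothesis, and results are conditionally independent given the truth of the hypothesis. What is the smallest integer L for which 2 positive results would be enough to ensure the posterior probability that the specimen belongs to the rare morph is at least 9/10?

165

Prior odds = (1/3000)/(2999/3000) = 1/2999.
Target odds = 0.9/0.1 = 9.
Need L² ≥ 9 ÷ (1/2999) = 26991.
164² = 26896 < 26991 ≤ 27225 = 165², so L = 165.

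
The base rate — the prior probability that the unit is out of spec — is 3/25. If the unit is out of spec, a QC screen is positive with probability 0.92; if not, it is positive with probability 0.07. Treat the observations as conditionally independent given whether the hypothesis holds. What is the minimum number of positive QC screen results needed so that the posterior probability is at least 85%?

Prior odds = 0.12/0.88 = 3/22.
Likelihood ratio of a positive = 0.92/0.07 = 92/7.
Target odds: 0.85 ÷ 0.15 = 17/3.
Require (92/7)ⁿ ≥ 17/3 ÷ (3/22) = 374/9.
(92/7)¹ = 92/7 falls short of 374/9 but (92/7)² = 8464/49 reaches it, so n = 2.

2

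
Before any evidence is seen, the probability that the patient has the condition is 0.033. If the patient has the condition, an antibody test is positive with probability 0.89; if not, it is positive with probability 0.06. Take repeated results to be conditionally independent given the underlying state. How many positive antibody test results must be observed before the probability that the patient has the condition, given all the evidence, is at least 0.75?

Prior odds: 0.033 ÷ 0.967 = 33/967.
Likelihood ratio of a positive = 0.89/0.06 = 89/6.
Target odds: 0.75 ÷ 0.25 = 3.
Require (89/6)ⁿ ≥ 3 ÷ (33/967) = 967/11.
(89/6)¹ = 89/6 falls short of 967/11 but (89/6)² = 7921/36 reaches it, so n = 2.

2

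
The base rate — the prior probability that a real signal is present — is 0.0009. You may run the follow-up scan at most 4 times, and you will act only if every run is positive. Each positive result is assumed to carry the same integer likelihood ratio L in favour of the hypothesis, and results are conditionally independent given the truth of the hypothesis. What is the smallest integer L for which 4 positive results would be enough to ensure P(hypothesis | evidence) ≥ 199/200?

Prior odds = 0.0009/0.9991 = 9/9991.
Target odds = 0.995/0.005 = 199.
Need L⁴ ≥ 199 ÷ (9/9991) = 1988209/9.
21⁴ = 194481 < 1988209/9 ≤ 234256 = 22⁴, so L = 22.

22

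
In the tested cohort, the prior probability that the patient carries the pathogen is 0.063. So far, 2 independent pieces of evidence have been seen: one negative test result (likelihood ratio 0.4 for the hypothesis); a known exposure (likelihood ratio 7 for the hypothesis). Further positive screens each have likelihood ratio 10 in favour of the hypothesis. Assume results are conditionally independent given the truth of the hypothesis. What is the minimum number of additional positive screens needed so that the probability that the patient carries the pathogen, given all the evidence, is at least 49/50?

3

Prior odds = 0.063/0.937 = 63/937.
Combined Bayes factor of the evidence already in hand = 0.4 × 7 = 2.8.
Odds after that evidence = (63/937) × 2.8 = 882/4685.
Target odds = 0.98/0.02 = 49.
Need 10ⁿ ≥ 49 ÷ (882/4685) = 4685/18.
10² = 100 falls short of 4685/18 but 10³ = 1000 reaches it, so n = 3.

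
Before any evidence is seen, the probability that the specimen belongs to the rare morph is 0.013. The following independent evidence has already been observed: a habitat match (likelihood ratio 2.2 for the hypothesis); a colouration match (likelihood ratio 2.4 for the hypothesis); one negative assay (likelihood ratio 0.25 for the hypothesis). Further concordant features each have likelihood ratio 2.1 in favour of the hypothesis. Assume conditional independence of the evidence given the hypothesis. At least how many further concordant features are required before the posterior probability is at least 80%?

Prior odds = 0.013/0.987 = 13/987.
Combined Bayes factor of the evidence already in hand = 2.2 × 2.4 × 0.25 = 1.32.
Odds after that evidence = (13/987) × 1.32 = 143/8225.
Target odds = 0.8/0.2 = 4.
Need 2.1ⁿ ≥ 4 ÷ (143/8225) = 32900/143.
2.1⁷ ≈180.109 falls short of 32900/143 but 2.1⁸ ≈378.229 reaches it, so n = 8.

8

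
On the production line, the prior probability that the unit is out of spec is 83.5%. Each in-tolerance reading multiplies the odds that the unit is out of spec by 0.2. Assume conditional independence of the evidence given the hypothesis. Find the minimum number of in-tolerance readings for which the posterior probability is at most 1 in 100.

4

Prior odds: 0.835 ÷ 0.165 = 167/33.
Likelihood ratio per in-tolerance reading = 0.2.
Target odds: 0.01 ÷ 0.99 = 1/99.
Need (167/33) × 0.2ⁿ ≤ 1/99, i.e. 0.2ⁿ ≤ 1/501.
0.2³ = 0.008 is still above 1/501 but 0.2⁴ = 0.0016 is at or below it, so n = 4.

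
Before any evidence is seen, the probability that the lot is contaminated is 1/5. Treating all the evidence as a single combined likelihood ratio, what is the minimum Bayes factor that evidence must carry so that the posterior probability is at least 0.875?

Prior odds = 0.2/0.8 = 0.25.
Target odds = 0.875/0.125 = 7.
Required Bayes factor = 7 ÷ 0.25 = 28.

28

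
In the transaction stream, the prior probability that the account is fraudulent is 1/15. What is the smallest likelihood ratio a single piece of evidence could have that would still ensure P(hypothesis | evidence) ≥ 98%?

686

Prior odds = (1/15)/(14/15) = 1/14.
Target odds = 0.98/0.02 = 49.
Required Bayes factor = 49 ÷ (1/14) = 686.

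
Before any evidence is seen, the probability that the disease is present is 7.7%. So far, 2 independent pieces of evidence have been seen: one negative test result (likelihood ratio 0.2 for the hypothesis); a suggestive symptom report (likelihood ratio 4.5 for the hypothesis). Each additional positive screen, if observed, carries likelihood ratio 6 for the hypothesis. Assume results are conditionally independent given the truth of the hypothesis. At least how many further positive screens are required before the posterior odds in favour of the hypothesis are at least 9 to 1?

3

Prior odds = 0.077/0.923 = 77/923.
Combined Bayes factor of the evidence already in hand = 0.2 × 4.5 = 0.9.
Odds after that evidence = (77/923) × 0.9 = 693/9230.
Target odds = 9.
Need 6ⁿ ≥ 9 ÷ (693/9230) = 9230/77.
6² = 36 falls short of 9230/77 but 6³ = 216 reaches it, so n = 3.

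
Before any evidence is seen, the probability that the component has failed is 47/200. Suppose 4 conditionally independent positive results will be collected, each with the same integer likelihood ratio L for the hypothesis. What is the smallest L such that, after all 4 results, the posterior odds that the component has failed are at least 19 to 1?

3

Prior odds = 0.235/0.765 = 47/153.
Target odds = 19.
Need L⁴ ≥ 19 ÷ (47/153) = 2907/47.
2⁴ = 16 < 2907/47 ≤ 81 = 3⁴, so L = 3.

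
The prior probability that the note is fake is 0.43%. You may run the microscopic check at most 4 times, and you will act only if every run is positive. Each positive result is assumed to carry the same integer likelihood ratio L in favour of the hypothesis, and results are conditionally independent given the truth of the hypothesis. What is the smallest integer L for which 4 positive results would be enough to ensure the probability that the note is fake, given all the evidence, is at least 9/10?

7

Prior odds = 0.0043/0.9957 = 43/9957.
Target odds = 0.9/0.1 = 9.
Need L⁴ ≥ 9 ÷ (43/9957) = 89613/43.
6⁴ = 1296 < 89613/43 ≤ 2401 = 7⁴, so L = 7.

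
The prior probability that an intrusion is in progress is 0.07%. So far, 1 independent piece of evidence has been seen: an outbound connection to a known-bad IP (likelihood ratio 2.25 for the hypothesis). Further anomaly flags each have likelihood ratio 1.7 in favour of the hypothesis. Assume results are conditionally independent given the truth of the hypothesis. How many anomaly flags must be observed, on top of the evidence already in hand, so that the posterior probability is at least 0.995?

Prior odds = 0.0007/0.9993 = 7/9993.
Bayes factor of the evidence already in hand = 2.25.
Odds after that evidence = (7/9993) × 2.25 = 21/13324.
Target odds = 0.995/0.005 = 199.
Need 1.7ⁿ ≥ 199 ÷ (21/13324) = 2651476/21.
1.7²² ≈117456 falls short of 2651476/21 but 1.7²³ ≈199676 reaches it, so n = 23.

23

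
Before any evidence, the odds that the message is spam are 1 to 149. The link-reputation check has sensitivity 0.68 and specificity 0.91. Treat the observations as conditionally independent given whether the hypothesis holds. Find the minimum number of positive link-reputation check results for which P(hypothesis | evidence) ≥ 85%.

4

Prior odds = 1/149.
False-positive rate = 1 − 0.91 = 0.09; likelihood ratio of a positive = 0.68/0.09 = 68/9.
Target odds: 0.85 ÷ 0.15 = 17/3.
Need (1/149) × (68/9)ⁿ ≥ 17/3, i.e. (68/9)ⁿ ≥ 2533/3.
(68/9)³ = 314432/729 falls short of 2533/3 but (68/9)⁴ = 21381376/6561 reaches it, so n = 4.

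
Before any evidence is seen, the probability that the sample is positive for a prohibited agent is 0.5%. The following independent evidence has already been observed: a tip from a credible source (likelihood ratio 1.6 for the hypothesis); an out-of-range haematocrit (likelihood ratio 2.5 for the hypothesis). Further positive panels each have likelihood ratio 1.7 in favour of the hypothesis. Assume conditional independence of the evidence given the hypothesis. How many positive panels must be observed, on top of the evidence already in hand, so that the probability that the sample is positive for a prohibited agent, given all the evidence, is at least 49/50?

15

Prior odds = 0.005/0.995 = 1/199.
Combined Bayes factor of the evidence already in hand = 1.6 × 2.5 = 4.
Odds after that evidence = (1/199) × 4 = 4/199.
Target odds = 0.98/0.02 = 49.
Need 1.7ⁿ ≥ 49 ÷ (4/199) = 2437.75.
1.7¹⁴ ≈1683.78 falls short of 2437.75 but 1.7¹⁵ ≈2862.42 reaches it, so n = 15.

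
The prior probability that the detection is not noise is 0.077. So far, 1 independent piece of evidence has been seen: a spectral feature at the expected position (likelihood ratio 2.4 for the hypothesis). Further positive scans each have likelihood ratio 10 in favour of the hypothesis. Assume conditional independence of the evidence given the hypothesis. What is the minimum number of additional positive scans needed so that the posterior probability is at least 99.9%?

Prior odds = 0.077/0.923 = 77/923.
Bayes factor of the evidence already in hand = 2.4.
Odds after that evidence = (77/923) × 2.4 = 924/4615.
Target odds = 0.999/0.001 = 999.
Need 10ⁿ ≥ 999 ÷ (924/4615) = 1536795/308.
10³ = 1000 falls short of 1536795/308 but 10⁴ = 10000 reaches it, so n = 4.

4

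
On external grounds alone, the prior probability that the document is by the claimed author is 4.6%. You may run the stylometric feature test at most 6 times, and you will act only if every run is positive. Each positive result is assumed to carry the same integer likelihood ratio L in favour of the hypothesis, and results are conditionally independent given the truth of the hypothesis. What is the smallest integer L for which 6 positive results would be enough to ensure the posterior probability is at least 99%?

Prior odds = 0.046/0.954 = 23/477.
Target odds = 0.99/0.01 = 99.
Need L⁶ ≥ 99 ÷ (23/477) = 47223/23.
3⁶ = 729 < 47223/23 ≤ 4096 = 4⁶, so L = 4.

4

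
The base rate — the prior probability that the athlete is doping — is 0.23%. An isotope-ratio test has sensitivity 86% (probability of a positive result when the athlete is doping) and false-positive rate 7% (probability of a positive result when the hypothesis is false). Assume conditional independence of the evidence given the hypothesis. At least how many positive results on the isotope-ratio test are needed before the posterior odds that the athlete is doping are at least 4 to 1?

Prior odds = 0.0023/0.9977 = 23/9977.
Likelihood ratio of a positive result = 0.86/0.07 = 86/7.
Target odds = 4.
Require (86/7)ⁿ ≥ 4 ÷ (23/9977) = 39908/23.
(86/7)² = 7396/49 falls short of 39908/23 but (86/7)³ = 636056/343 reaches it, so n = 3.

3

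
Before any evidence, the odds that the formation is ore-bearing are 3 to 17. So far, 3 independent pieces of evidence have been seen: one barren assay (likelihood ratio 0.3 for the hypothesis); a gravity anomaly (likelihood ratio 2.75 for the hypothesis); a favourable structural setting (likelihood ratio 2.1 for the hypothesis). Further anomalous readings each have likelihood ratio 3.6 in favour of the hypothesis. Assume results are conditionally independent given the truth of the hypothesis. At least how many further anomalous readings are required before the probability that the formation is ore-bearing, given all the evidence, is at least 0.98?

4

Prior odds = 3/17.
Combined Bayes factor of the evidence already in hand = 0.3 × 2.75 × 2.1 = 1.7325.
Odds after that evidence = (3/17) × 1.7325 = 2079/6800.
Target odds = 0.98/0.02 = 49.
Need 3.6ⁿ ≥ 49 ÷ (2079/6800) = 47600/297.
3.6³ = 46.656 falls short of 47600/297 but 3.6⁴ = 167.9616 reaches it, so n = 4.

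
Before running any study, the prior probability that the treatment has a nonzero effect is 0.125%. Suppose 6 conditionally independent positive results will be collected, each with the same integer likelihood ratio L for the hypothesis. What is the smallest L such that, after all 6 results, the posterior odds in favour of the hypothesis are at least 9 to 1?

Prior odds = 0.00125/0.99875 = 1/799.
Target odds = 9.
Need L⁶ ≥ 9 ÷ (1/799) = 7191.
4⁶ = 4096 < 7191 ≤ 15625 = 5⁶, so L = 5.

5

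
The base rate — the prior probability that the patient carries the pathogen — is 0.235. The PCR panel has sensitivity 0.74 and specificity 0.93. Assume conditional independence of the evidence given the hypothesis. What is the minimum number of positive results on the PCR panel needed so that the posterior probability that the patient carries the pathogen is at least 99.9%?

4

Prior odds: 0.235 ÷ 0.765 = 47/153.
False-positive rate = 1 − 0.93 = 0.07; likelihood ratio of a positive = 0.74/0.07 = 74/7.
Target odds: 0.999 ÷ 0.001 = 999.
Require (74/7)ⁿ ≥ 999 ÷ (47/153) = 152847/47.
(74/7)³ = 405224/343 falls short of 152847/47 but (74/7)⁴ = 29986576/2401 reaches it, so n = 4.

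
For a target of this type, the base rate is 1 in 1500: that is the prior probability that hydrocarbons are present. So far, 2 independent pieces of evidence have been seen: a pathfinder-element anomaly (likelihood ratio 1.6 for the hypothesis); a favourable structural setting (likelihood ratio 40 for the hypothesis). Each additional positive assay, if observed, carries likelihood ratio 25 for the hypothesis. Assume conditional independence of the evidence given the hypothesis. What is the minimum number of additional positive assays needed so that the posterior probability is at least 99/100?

Prior odds = (1/1500)/(1499/1500) = 1/1499.
Combined Bayes factor of the evidence already in hand = 1.6 × 40 = 64.
Odds after that evidence = (1/1499) × 64 = 64/1499.
Target odds = 0.99/0.01 = 99.
Need 25ⁿ ≥ 99 ÷ (64/1499) = 2318.765625.
25² = 625 falls short of 2318.765625 but 25³ = 15625 reaches it, so n = 3.

3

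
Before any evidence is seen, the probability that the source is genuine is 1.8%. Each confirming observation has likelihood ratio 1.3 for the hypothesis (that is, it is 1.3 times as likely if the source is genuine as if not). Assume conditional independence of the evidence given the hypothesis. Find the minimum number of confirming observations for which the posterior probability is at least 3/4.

20

Prior odds = 0.018/0.982 = 9/491.
Likelihood ratio per confirming observation = 1.3.
Target odds: 0.75 ÷ 0.25 = 3.
Need (9/491) × 1.3ⁿ ≥ 3, i.e. 1.3ⁿ ≥ 491/3.
1.3¹⁹ ≈146.192 falls short of 491/3 but 1.3²⁰ ≈190.05 reaches it, so n = 20.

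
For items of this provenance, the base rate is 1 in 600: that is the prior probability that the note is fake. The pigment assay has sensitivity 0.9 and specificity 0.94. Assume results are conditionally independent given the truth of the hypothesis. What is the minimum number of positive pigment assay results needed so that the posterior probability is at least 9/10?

Prior odds: (1/600) ÷ (599/600) = 1/599.
False-positive rate = 1 − 0.94 = 0.06; likelihood ratio of a positive = 0.9/0.06 = 15.
Target odds: 0.9 ÷ 0.1 = 9.
Need (1/599) × 15ⁿ ≥ 9, i.e. 15ⁿ ≥ 5391.
15³ = 3375 falls short of 5391 but 15⁴ = 50625 reaches it, so n = 4.

4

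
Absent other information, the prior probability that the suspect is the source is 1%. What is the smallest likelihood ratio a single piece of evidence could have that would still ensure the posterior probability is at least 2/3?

198

Prior odds = 0.01/0.99 = 1/99.
Target odds = (2/3)/(1/3) = 2.
Required Bayes factor = 2 ÷ (1/99) = 198.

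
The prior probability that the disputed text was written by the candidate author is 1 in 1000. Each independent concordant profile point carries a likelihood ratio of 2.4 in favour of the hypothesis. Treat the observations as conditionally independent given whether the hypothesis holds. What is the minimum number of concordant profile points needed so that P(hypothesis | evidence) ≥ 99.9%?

16

Prior odds = 0.001/0.999 = 1/999.
Likelihood ratio per concordant profile point = 2.4.
Target posterior odds = 0.999/0.001 = 999.
Need (1/999) × 2.4ⁿ ≥ 999, i.e. 2.4ⁿ ≥ 998001.
2.4¹⁵ ≈504857 falls short of 998001 but 2.4¹⁶ ≈1.21166e+06 reaches it, so n = 16.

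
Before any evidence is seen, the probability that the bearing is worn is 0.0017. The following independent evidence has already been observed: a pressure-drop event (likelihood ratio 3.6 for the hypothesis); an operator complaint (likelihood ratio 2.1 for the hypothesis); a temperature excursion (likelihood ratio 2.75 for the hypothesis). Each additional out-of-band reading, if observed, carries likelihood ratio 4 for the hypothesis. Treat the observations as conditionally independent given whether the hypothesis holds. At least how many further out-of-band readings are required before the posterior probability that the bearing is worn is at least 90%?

Prior odds = 0.0017/0.9983 = 17/9983.
Combined Bayes factor of the evidence already in hand = 3.6 × 2.1 × 2.75 = 20.79.
Odds after that evidence = (17/9983) × 20.79 = 35343/998300.
Target odds = 0.9/0.1 = 9.
Need 4ⁿ ≥ 9 ÷ (35343/998300) = 998300/3927.
4³ = 64 falls short of 998300/3927 but 4⁴ = 256 reaches it, so n = 4.

4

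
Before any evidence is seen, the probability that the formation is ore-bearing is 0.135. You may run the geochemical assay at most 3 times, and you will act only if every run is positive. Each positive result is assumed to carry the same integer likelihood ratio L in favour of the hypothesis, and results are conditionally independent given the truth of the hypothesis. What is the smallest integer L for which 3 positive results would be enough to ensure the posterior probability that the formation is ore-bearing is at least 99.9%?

19

Prior odds = 0.135/0.865 = 27/173.
Target odds = 0.999/0.001 = 999.
Need L³ ≥ 999 ÷ (27/173) = 6401.
18³ = 5832 < 6401 ≤ 6859 = 19³, so L = 19.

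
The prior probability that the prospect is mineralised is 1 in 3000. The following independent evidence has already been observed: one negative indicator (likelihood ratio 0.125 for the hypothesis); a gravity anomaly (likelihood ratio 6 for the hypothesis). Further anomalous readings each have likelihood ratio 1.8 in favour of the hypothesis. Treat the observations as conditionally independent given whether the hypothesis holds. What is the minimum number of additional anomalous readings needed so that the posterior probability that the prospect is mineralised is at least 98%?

21

Prior odds = (1/3000)/(2999/3000) = 1/2999.
Combined Bayes factor of the evidence already in hand = 0.125 × 6 = 0.75.
Odds after that evidence = (1/2999) × 0.75 = 3/11996.
Target odds = 0.98/0.02 = 49.
Need 1.8ⁿ ≥ 49 ÷ (3/11996) = 587804/3.
1.8²⁰ ≈127482 falls short of 587804/3 but 1.8²¹ ≈229468 reaches it, so n = 21.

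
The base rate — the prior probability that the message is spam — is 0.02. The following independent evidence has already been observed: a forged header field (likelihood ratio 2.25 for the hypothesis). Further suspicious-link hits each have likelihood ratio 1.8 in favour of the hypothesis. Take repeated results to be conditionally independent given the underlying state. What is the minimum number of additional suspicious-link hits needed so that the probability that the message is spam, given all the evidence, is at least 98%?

12

Prior odds = 0.02/0.98 = 1/49.
Bayes factor of the evidence already in hand = 2.25.
Odds after that evidence = (1/49) × 2.25 = 9/196.
Target odds = 0.98/0.02 = 49.
Need 1.8ⁿ ≥ 49 ÷ (9/196) = 9604/9.
1.8¹¹ ≈642.684 falls short of 9604/9 but 1.8¹² ≈1156.83 reaches it, so n = 12.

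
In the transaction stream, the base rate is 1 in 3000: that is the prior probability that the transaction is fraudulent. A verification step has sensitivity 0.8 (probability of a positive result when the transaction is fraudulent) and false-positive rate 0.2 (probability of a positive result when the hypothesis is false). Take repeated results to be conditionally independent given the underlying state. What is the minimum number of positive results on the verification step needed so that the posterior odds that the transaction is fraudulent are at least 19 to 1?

Prior odds = (1/3000)/(2999/3000) = 1/2999.
Likelihood ratio of a positive result = 0.8/0.2 = 4.
Target odds = 19.
Require 4ⁿ ≥ 19 ÷ (1/2999) = 56981.
4⁷ = 16384 falls short of 56981 but 4⁸ = 65536 reaches it, so n = 8.

8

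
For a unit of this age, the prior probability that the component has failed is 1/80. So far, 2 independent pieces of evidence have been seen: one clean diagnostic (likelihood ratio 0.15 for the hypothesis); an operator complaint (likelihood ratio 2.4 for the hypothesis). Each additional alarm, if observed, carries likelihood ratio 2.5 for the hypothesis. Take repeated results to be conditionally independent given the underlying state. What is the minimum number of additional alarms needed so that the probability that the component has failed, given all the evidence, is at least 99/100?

Prior odds = 0.0125/0.9875 = 1/79.
Combined Bayes factor of the evidence already in hand = 0.15 × 2.4 = 0.36.
Odds after that evidence = (1/79) × 0.36 = 9/1975.
Target odds = 0.99/0.01 = 99.
Need 2.5ⁿ ≥ 99 ÷ (9/1975) = 21725.
2.5¹⁰ = 9765625/1024 falls short of 21725 but 2.5¹¹ = 48828125/2048 reaches it, so n = 11.

11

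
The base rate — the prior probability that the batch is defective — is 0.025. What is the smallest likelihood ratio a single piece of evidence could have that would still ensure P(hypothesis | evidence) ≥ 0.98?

1911

Prior odds = 0.025/0.975 = 1/39.
Target odds = 0.98/0.02 = 49.
Required Bayes factor = 49 ÷ (1/39) = 1911.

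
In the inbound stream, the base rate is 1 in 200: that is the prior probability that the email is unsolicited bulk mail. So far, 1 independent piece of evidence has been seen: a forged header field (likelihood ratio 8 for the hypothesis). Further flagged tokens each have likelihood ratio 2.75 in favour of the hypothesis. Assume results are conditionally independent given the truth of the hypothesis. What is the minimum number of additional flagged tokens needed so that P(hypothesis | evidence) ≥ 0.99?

8

Prior odds = 0.005/0.995 = 1/199.
Bayes factor of the evidence already in hand = 8.
Odds after that evidence = (1/199) × 8 = 8/199.
Target odds = 0.99/0.01 = 99.
Need 2.75ⁿ ≥ 99 ÷ (8/199) = 2462.625.
2.75⁷ = 19487171/16384 falls short of 2462.625 but 2.75⁸ = 214358881/65536 reaches it, so n = 8.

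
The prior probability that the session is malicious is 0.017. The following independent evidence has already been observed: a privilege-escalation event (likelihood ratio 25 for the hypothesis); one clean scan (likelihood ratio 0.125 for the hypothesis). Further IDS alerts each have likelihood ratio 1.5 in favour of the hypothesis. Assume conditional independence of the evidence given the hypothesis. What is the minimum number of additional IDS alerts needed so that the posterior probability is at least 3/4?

Prior odds = 0.017/0.983 = 17/983.
Combined Bayes factor of the evidence already in hand = 25 × 0.125 = 3.125.
Odds after that evidence = (17/983) × 3.125 = 425/7864.
Target odds = 0.75/0.25 = 3.
Need 1.5ⁿ ≥ 3 ÷ (425/7864) = 23592/425.
1.5⁹ = 19683/512 falls short of 23592/425 but 1.5¹⁰ = 59049/1024 reaches it, so n = 10.

10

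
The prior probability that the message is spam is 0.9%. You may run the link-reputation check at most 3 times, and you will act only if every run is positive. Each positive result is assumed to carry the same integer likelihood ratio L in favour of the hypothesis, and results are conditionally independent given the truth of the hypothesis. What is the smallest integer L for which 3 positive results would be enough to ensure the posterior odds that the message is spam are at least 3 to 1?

7

Prior odds = 0.009/0.991 = 9/991.
Target odds = 3.
Need L³ ≥ 3 ÷ (9/991) = 991/3.
6³ = 216 < 991/3 ≤ 343 = 7³, so L = 7.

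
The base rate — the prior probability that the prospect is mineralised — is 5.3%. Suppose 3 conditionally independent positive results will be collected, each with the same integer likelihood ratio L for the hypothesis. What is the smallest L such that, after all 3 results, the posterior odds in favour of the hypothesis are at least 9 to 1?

Prior odds = 0.053/0.947 = 53/947.
Target odds = 9.
Need L³ ≥ 9 ÷ (53/947) = 8523/53.
5³ = 125 < 8523/53 ≤ 216 = 6³, so L = 6.

6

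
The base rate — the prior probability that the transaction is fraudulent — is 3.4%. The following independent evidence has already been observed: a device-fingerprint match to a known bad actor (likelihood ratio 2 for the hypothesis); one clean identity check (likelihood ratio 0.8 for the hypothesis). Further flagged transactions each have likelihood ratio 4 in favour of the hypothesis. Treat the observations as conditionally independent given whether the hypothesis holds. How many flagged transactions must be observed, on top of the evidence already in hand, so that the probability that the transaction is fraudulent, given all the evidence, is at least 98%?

5

Prior odds = 0.034/0.966 = 17/483.
Combined Bayes factor of the evidence already in hand = 2 × 0.8 = 1.6.
Odds after that evidence = (17/483) × 1.6 = 136/2415.
Target odds = 0.98/0.02 = 49.
Need 4ⁿ ≥ 49 ÷ (136/2415) = 118335/136.
4⁴ = 256 falls short of 118335/136 but 4⁵ = 1024 reaches it, so n = 5.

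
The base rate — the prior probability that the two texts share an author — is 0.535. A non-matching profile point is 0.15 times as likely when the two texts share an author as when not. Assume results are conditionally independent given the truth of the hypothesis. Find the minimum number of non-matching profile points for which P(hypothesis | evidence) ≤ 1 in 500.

Prior odds: 0.535 ÷ 0.465 = 107/93.
Likelihood ratio per non-matching profile point = 0.15.
Target odds: 0.002 ÷ 0.998 = 1/499.
Need (107/93) × 0.15ⁿ ≤ 1/499, i.e. 0.15ⁿ ≤ 93/53393.
0.15³ = 0.003375 is still above 93/53393 but 0.15⁴ = 81/160000 is at or below it, so n = 4.

4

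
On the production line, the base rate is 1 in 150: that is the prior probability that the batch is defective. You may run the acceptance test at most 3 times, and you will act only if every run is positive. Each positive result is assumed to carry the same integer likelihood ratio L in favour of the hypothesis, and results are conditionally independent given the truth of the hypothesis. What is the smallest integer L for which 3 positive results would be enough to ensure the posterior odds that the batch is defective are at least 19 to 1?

Prior odds = (1/150)/(149/150) = 1/149.
Target odds = 19.
Need L³ ≥ 19 ÷ (1/149) = 2831.
14³ = 2744 < 2831 ≤ 3375 = 15³, so L = 15.

15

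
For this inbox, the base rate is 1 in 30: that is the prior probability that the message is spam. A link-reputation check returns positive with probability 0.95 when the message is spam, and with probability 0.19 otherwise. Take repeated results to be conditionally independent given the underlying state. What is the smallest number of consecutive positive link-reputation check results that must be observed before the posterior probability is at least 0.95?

4

Prior odds: (1/30) ÷ (29/30) = 1/29.
Likelihood ratio of a positive result = 0.95/0.19 = 5.
Target posterior odds = 0.95/0.05 = 19.
Need (1/29) × 5ⁿ ≥ 19, i.e. 5ⁿ ≥ 551.
5³ = 125 falls short of 551 but 5⁴ = 625 reaches it, so n = 4.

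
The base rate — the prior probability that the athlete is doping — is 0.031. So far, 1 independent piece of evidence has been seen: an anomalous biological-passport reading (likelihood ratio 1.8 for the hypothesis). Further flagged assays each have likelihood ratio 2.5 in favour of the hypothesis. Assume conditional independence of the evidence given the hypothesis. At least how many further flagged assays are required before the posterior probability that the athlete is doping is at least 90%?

6

Prior odds = 0.031/0.969 = 31/969.
Bayes factor of the evidence already in hand = 1.8.
Odds after that evidence = (31/969) × 1.8 = 93/1615.
Target odds = 0.9/0.1 = 9.
Need 2.5ⁿ ≥ 9 ÷ (93/1615) = 4845/31.
2.5⁵ = 97.65625 falls short of 4845/31 but 2.5⁶ = 244.140625 reaches it, so n = 6.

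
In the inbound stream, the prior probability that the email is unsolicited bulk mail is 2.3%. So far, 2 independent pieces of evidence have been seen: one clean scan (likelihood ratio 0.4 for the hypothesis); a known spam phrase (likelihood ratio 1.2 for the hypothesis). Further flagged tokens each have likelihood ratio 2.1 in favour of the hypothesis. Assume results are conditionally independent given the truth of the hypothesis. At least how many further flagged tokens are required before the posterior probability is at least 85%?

9

Prior odds = 0.023/0.977 = 23/977.
Combined Bayes factor of the evidence already in hand = 0.4 × 1.2 = 0.48.
Odds after that evidence = (23/977) × 0.48 = 276/24425.
Target odds = 0.85/0.15 = 17/3.
Need 2.1ⁿ ≥ 17/3 ÷ (276/24425) = 415225/828.
2.1⁸ ≈378.229 falls short of 415225/828 but 2.1⁹ ≈794.28 reaches it, so n = 9.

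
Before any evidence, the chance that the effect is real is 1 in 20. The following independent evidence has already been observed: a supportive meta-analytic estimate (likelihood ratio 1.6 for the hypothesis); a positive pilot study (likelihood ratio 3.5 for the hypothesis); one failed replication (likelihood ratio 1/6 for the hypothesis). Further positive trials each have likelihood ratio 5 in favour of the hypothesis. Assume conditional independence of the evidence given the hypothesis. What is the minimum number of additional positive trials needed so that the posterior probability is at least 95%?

Prior odds = 0.05/0.95 = 1/19.
Combined Bayes factor of the evidence already in hand = 1.6 × 3.5 × (1/6) = 14/15.
Odds after that evidence = (1/19) × 14/15 = 14/285.
Target odds = 0.95/0.05 = 19.
Need 5ⁿ ≥ 19 ÷ (14/285) = 5415/14.
5³ = 125 falls short of 5415/14 but 5⁴ = 625 reaches it, so n = 4.

4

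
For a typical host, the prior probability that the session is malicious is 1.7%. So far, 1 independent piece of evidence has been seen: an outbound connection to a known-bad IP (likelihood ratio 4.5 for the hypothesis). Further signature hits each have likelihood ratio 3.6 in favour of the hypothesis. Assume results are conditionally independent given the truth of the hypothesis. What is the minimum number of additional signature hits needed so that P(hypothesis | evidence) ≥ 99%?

Prior odds = 0.017/0.983 = 17/983.
Bayes factor of the evidence already in hand = 4.5.
Odds after that evidence = (17/983) × 4.5 = 153/1966.
Target odds = 0.99/0.01 = 99.
Need 3.6ⁿ ≥ 99 ÷ (153/1966) = 21626/17.
3.6⁵ = 604.66176 falls short of 21626/17 but 3.6⁶ = 34012224/15625 reaches it, so n = 6.

6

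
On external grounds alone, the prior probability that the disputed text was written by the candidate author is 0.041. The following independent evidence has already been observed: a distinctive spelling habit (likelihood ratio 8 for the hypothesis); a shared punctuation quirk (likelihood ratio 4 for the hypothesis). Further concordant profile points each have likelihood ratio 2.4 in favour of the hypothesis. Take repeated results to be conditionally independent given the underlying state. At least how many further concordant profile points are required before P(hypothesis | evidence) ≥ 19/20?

4

Prior odds = 0.041/0.959 = 41/959.
Combined Bayes factor of the evidence already in hand = 8 × 4 = 32.
Odds after that evidence = (41/959) × 32 = 1312/959.
Target odds = 0.95/0.05 = 19.
Need 2.4ⁿ ≥ 19 ÷ (1312/959) = 18221/1312.
2.4³ = 13.824 falls short of 18221/1312 but 2.4⁴ = 33.1776 reaches it, so n = 4.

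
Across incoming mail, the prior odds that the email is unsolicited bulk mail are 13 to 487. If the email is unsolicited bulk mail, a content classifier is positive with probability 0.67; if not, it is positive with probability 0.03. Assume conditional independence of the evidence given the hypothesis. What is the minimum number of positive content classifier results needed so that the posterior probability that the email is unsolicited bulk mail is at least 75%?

2

Prior odds = 13/487.
Likelihood ratio of a positive = 0.67/0.03 = 67/3.
Target odds: 0.75 ÷ 0.25 = 3.
Require (67/3)ⁿ ≥ 3 ÷ (13/487) = 1461/13.
(67/3)¹ = 67/3 falls short of 1461/13 but (67/3)² = 4489/9 reaches it, so n = 2.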